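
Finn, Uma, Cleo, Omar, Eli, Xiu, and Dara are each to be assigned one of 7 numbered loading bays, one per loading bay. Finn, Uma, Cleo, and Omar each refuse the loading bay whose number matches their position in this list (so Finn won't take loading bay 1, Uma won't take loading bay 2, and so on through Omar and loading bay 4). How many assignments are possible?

Let Aᵢ (for 1 ≤ i ≤ 4) be the placements that put person i in their forbidden loading bay. Any j of these fix j positions, leaving (7−j)! ways to fill the rest, and there are C(4,j) ways to pick which j.
By inclusion–exclusion, the number of valid placements is Σ_{j=0}^{4} (−1)^j C(4,j)·(7−j)!.
Computing: 5040 − 2880 + 720 − 96 + 6 = 2790.

2790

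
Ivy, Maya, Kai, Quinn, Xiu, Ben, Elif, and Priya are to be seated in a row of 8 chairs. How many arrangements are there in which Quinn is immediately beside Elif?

Glue Quinn and Elif into one block (2 internal orders), leaving 7 units to arrange in a row.
So the count is 2·(7)! = 10080.

10080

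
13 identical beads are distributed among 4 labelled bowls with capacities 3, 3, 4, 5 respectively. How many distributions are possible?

10

By stars and bars, unrestricted non-negative solutions to x_1+…+x_4 = 13 number C(13+3,3) = 560.
Subtract solutions that violate a single cap (substitute x_i' = x_i − (cap_i+1)): x_1 ≥ 4 gives C(12,3) = 220; x_2 ≥ 4 gives C(12,3) = 220; x_3 ≥ 5 gives C(11,3) = 165; x_4 ≥ 6 gives C(10,3) = 120. Together 725.
Add back pairs where two caps are both exceeded: 56 + 35 + 20 + 35 + 20 + 10 = 176.
Subtract triples: 1 + 0 + 0 + 0 = 1.
By inclusion–exclusion the count is 560 − 725 + 176 − 1 = 10.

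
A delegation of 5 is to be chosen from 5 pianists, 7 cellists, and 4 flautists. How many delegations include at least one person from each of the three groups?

3010

With no constraint there are C(16,5) = 4368 possible selections.
Selections missing a whole group: no pianists → C(11,5) = 462; no cellists → C(9,5) = 126; no flautists → C(12,5) = 792.
Add back selections omitting two groups (i.e. drawn from a single group): C(5,5) + C(7,5) + C(4,5) = 22.
By inclusion–exclusion: 4368 − 1380 + 22 = 3010.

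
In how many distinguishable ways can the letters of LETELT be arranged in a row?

Letter multiplicities in LETELT: E×2, L×2, T×2.
So there are 6! / (2!·2!·2!) = 90 distinguishable arrangements.

90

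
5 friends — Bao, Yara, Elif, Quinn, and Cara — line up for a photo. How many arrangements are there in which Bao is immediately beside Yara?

48

Treat {Bao, Yara} as a single unit. There are 4 units to order, and the pair itself can be ordered 2 ways.
So the count is 2·(4)! = 48.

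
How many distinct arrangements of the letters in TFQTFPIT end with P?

420

Fix P in the last position and arrange the remaining 7 letters.
Those 7 letters have F appearing twice and T appearing 3 times, giving (7)!/(3!·2!) = 420.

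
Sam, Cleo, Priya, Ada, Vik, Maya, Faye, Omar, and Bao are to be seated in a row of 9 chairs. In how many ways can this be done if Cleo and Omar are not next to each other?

282240

There are 9! = 362880 arrangements in all. If Cleo and Omar are adjacent, merging them into one block gives 2·(8)! = 80640 arrangements.
Complementary counting: 362880 − 80640 = 282240.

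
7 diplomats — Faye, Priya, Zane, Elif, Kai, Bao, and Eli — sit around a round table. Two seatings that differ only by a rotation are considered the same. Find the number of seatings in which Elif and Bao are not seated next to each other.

480

Without the restriction there are (6)! = 720 seatings.
Those with Elif next to Bao: fuse the pair into one unit and seat 6 units around a circle — 2·(5)! = 240.
Subtracting, 720 − 240 = 480.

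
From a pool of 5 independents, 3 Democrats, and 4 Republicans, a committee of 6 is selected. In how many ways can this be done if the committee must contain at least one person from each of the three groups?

805

Unrestricted: C(12,6) = 924 ways to pick any 6 of the 12.
Subtract selections that omit an entire group: no independents → C(7,6) = 7; no Democrats → C(9,6) = 84; no Republicans → C(8,6) = 28.
Add back selections omitting two groups (i.e. drawn from a single group): C(5,6) + C(3,6) + C(4,6) = 0.
By inclusion–exclusion: 924 − 119 + 0 = 805.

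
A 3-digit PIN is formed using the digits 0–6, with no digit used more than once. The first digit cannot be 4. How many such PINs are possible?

The first digit has 7−1 = 6 choices (anything except 4).
The remaining 2 digits are filled from the other 6 symbols without repetition: 6 × 5 = 30.
Total: 6 × 30 = 180.

180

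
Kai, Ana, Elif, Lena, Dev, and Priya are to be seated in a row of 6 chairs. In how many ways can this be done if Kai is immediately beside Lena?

Glue Kai and Lena into one block (2 internal orders), leaving 5 units to arrange in a row.
So the count is 2·(5)! = 240.

240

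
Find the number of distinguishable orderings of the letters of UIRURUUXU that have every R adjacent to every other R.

336

Treat the 2 copies of R as a single block. The multiset to arrange is then {RR, I, U, U, U, U, U, X}, 8 items in all.
That gives (8)!/(5!) = 336 arrangements.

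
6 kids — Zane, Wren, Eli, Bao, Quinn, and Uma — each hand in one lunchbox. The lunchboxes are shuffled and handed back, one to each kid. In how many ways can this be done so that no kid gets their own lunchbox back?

265

Let Aᵢ be the assignments in which kid i gets their own lunchbox. We want the size of the complement of A₁∪…∪A_6.
By inclusion–exclusion this is Σ_{j=0}^{6} (−1)^j C(6,j)·(6−j)!.
Computing: 720 − 720 + 360 − 120 + 30 − 6 + 1 = 265.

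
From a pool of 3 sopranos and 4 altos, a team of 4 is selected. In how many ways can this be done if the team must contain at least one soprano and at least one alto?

Total 4-person selections from all 7: C(7,4) = 35.
Subtract selections that omit an entire group: no sopranos → C(4,4) = 1; no altos → C(3,4) = 0.
Both groups omitted at once is impossible, so 35 − 1 = 34.

34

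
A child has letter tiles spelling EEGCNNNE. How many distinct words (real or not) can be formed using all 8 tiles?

Letter multiplicities in EEGCNNNE: C×1, E×3, G×1, N×3.
The number of distinct arrangements is 8!/(3!·3!) = 40320/36 = 1120.

1120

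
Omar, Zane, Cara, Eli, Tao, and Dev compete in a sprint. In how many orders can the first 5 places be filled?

720

This is an ordered selection of 5 from 6: P(6,5).
That gives 6 × 5 × 4 × 3 × 2 = 720.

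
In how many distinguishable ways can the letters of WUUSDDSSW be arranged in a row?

WUUSDDSSW has 9 letters with D appearing twice, S appearing 3 times, U appearing twice, and W appearing twice.
Dividing 9! = 362880 by 3!·2!·2!·2! = 48 for the repeated letters gives 7560.

7560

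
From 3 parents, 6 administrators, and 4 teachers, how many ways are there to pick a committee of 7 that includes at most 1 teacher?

372

Split by how many teachers are chosen (0 through 1).
Sum: C(4,0)·C(9,7) + C(4,1)·C(9,6) = 36 + 336 = 372.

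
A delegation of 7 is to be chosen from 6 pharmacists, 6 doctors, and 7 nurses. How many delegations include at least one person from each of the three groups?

Unrestricted: C(19,7) = 50388 ways to pick any 7 of the 19.
Selections missing a whole group: no pharmacists → C(13,7) = 1716; no doctors → C(13,7) = 1716; no nurses → C(12,7) = 792.
Add back selections omitting two groups (i.e. drawn from a single group): C(6,7) + C(6,7) + C(7,7) = 1.
By inclusion–exclusion: 50388 − 4224 + 1 = 46165.

46165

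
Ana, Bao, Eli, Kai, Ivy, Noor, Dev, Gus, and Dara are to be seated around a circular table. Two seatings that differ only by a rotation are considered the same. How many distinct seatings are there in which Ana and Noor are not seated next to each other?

All circular seatings of 9 people number (8)! = 40320.
Those with Ana next to Noor: fuse the pair into one unit and seat 8 units around a circle — 2·(7)! = 10080.
Subtracting, 40320 − 10080 = 30240.

30240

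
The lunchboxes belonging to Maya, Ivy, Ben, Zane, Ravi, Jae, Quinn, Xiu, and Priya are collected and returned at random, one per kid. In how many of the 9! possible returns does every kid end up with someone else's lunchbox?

Let Aᵢ be the assignments in which kid i gets their own lunchbox. We want the size of the complement of A₁∪…∪A_9.
By inclusion–exclusion this is Σ_{j=0}^{9} (−1)^j C(9,j)·(9−j)!.
Computing: 362880 − 362880 + 181440 − 60480 + 15120 − 3024 + 504 − 72 + 9 − 1 = 133496.

133496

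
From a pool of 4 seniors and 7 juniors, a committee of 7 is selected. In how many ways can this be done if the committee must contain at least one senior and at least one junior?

329

With no constraint there are C(11,7) = 330 possible selections.
Selections missing a whole group: no seniors → C(7,7) = 1; no juniors → C(4,7) = 0.
Both groups omitted at once is impossible, so 330 − 1 = 329.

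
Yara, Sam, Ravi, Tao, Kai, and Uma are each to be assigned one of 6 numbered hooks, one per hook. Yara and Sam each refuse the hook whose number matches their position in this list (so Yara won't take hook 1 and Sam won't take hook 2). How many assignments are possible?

504

Let Aᵢ (for i ∈ {1, 2}) be the placements that put person i in their forbidden hook. Any j of these fix j positions, leaving (6−j)! ways to fill the rest, and there are C(2,j) ways to pick which j.
By inclusion–exclusion, the number of valid placements is Σ_{j=0}^{2} (−1)^j C(2,j)·(6−j)!.
Computing: 720 − 240 + 24 = 504.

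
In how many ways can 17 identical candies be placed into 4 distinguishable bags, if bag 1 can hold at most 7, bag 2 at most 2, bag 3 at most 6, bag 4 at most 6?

31

By stars and bars, unrestricted non-negative solutions to x_1+…+x_4 = 17 number C(17+3,3) = 1140.
Subtract solutions that violate a single cap (substitute x_i' = x_i − (cap_i+1)): x_1 ≥ 8 gives C(12,3) = 220; x_2 ≥ 3 gives C(17,3) = 680; x_3 ≥ 7 gives C(13,3) = 286; x_4 ≥ 7 gives C(13,3) = 286. Together 1472.
Add back pairs where two caps are both exceeded: 84 + 10 + 10 + 120 + 120 + 20 = 364.
Subtract triples: 0 + 0 + 0 + 1 = 1.
By inclusion–exclusion the count is 1140 − 1472 + 364 − 1 = 31.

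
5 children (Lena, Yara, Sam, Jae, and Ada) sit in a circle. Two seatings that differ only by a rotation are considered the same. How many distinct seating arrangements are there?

Seat Lena anywhere (absorbing the rotational symmetry), then permute the other 4: (4)! = 24.

24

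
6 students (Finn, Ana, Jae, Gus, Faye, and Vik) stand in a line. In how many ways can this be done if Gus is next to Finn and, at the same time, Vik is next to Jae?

Treat {Gus,Finn} as one block (2 orders) and {Vik,Jae} as another (2 orders).
That leaves 4 units to arrange: 2 × 2 × 4! = 4 × 24 = 96.

96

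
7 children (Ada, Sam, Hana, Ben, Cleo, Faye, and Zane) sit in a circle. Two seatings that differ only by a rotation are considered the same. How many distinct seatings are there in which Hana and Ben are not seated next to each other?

480

Without the restriction there are (6)! = 720 seatings.
Those with Hana next to Ben: fuse the pair into one unit and seat 6 units around a circle — 2·(5)! = 240.
Subtracting, 720 − 240 = 480.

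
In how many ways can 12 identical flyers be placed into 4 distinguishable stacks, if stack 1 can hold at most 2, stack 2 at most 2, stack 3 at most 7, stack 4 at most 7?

45

By stars and bars, unrestricted non-negative solutions to x_1+…+x_4 = 12 number C(12+3,3) = 455.
Subtract solutions that violate a single cap (substitute x_i' = x_i − (cap_i+1)): x_1 ≥ 3 gives C(12,3) = 220; x_2 ≥ 3 gives C(12,3) = 220; x_3 ≥ 8 gives C(7,3) = 35; x_4 ≥ 8 gives C(7,3) = 35. Together 510.
Add back pairs where two caps are both exceeded: 84 + 4 + 4 + 4 + 4 + 0 = 100.
By inclusion–exclusion the count is 455 − 510 + 100 = 45.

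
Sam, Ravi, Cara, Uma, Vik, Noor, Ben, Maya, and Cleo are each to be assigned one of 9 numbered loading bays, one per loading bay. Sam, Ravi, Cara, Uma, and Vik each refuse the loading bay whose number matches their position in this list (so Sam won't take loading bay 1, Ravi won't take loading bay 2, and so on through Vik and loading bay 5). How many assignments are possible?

Let Aᵢ (for 1 ≤ i ≤ 5) be the placements that put person i in their forbidden loading bay. Any j of these fix j positions, leaving (9−j)! ways to fill the rest, and there are C(5,j) ways to pick which j.
By inclusion–exclusion, the number of valid placements is Σ_{j=0}^{5} (−1)^j C(5,j)·(9−j)!.
Computing: 362880 − 201600 + 50400 − 7200 + 600 − 24 = 205056.

205056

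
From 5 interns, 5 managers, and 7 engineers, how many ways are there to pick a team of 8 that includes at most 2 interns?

13695

Split by how many interns are chosen (0 through 2).
Sum: C(5,0)·C(12,8) + C(5,1)·C(12,7) + C(5,2)·C(12,6) = 495 + 3960 + 9240 = 13695.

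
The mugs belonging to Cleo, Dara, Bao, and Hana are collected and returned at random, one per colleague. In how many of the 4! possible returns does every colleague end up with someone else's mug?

9

Let Aᵢ be the assignments in which colleague i gets their own mug. We want the size of the complement of A₁∪…∪A_4.
By inclusion–exclusion this is Σ_{j=0}^{4} (−1)^j C(4,j)·(4−j)!.
Computing: 24 − 24 + 12 − 4 + 1 = 9.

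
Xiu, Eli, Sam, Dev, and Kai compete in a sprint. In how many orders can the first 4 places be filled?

There are 5 choices for 1st place, 4 for 2nd, and so on down to 2 for position 4.
That gives 5 × 4 × 3 × 2 = 120.

120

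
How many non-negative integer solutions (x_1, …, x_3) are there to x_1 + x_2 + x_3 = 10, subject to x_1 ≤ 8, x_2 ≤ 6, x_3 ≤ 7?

Ignoring the caps, the number of non-negative solutions to x_1+…+x_3 = 10 is C(12,2) = 66.
Subtract solutions that violate a single cap (substitute x_i' = x_i − (cap_i+1)): x_1 ≥ 9 gives C(3,2) = 3; x_2 ≥ 7 gives C(5,2) = 10; x_3 ≥ 8 gives C(4,2) = 6. Together 19.
No two caps can be exceeded simultaneously, so the pair terms are all 0.
By inclusion–exclusion the count is 66 − 19 + 0 = 47.

47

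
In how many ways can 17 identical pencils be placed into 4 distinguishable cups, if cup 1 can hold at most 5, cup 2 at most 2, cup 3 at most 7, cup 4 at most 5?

10

Without the upper bounds there are C(20,3) = 1140 ways to split 17 among 4 cups.
Subtract solutions that violate a single cap (substitute x_i' = x_i − (cap_i+1)): x_1 ≥ 6 gives C(14,3) = 364; x_2 ≥ 3 gives C(17,3) = 680; x_3 ≥ 8 gives C(12,3) = 220; x_4 ≥ 6 gives C(14,3) = 364. Together 1628.
Add back pairs where two caps are both exceeded: 165 + 20 + 56 + 84 + 165 + 20 = 510.
Subtract triples: 1 + 10 + 0 + 1 = 12.
By inclusion–exclusion the count is 1140 − 1628 + 510 − 12 = 10.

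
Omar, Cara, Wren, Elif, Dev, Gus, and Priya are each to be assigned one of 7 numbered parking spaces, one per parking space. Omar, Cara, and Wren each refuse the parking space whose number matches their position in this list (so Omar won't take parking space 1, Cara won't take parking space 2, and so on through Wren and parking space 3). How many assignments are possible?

3216

Let Aᵢ (for i ∈ {1, 2, 3}) be the placements that put person i in their forbidden parking space. Any j of these fix j positions, leaving (7−j)! ways to fill the rest, and there are C(3,j) ways to pick which j.
By inclusion–exclusion, the number of valid placements is Σ_{j=0}^{3} (−1)^j C(3,j)·(7−j)!.
Computing: 5040 − 2160 + 360 − 24 = 3216.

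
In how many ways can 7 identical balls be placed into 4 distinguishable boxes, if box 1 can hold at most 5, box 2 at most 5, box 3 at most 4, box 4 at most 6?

By stars and bars, unrestricted non-negative solutions to x_1+…+x_4 = 7 number C(7+3,3) = 120.
Subtract solutions that violate a single cap (substitute x_i' = x_i − (cap_i+1)): x_1 ≥ 6 gives C(4,3) = 4; x_2 ≥ 6 gives C(4,3) = 4; x_3 ≥ 5 gives C(5,3) = 10; x_4 ≥ 7 gives C(3,3) = 1. Together 19.
No two caps can be exceeded simultaneously, so the pair terms are all 0.
By inclusion–exclusion the count is 120 − 19 + 0 = 101.

101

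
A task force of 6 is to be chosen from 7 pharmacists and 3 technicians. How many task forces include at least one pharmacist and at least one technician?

203

With no constraint there are C(10,6) = 210 possible selections.
Subtract selections that omit an entire group: no pharmacists → C(3,6) = 0; no technicians → C(7,6) = 7.
Both groups omitted at once is impossible, so 210 − 7 = 203.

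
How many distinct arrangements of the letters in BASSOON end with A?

180

With the last slot taken by A, it remains to arrange the other 6 letters (BSSOON).
Those 6 letters have O appearing twice and S appearing twice, giving (6)!/(2!·2!) = 180.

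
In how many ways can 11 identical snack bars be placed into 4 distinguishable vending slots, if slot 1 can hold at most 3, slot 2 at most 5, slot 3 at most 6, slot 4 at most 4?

Ignoring the caps, the number of non-negative solutions to x_1+…+x_4 = 11 is C(14,3) = 364.
Subtract solutions that violate a single cap (substitute x_i' = x_i − (cap_i+1)): x_1 ≥ 4 gives C(10,3) = 120; x_2 ≥ 6 gives C(8,3) = 56; x_3 ≥ 7 gives C(7,3) = 35; x_4 ≥ 5 gives C(9,3) = 84. Together 295.
Add back pairs where two caps are both exceeded: 4 + 1 + 10 + 0 + 1 + 0 = 16.
By inclusion–exclusion the count is 364 − 295 + 16 = 85.

85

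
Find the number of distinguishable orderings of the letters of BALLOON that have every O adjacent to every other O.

360

Treat the 2 copies of O as a single block. The multiset to arrange is then {OO, A, B, L, L, N}, 6 items in all.
That gives (6)!/(2!) = 360 arrangements.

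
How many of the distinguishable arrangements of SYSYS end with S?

6

With the last slot taken by S, it remains to arrange the other 4 letters (YSYS).
Those 4 letters have S appearing twice and Y appearing twice, giving (4)!/(2!·2!) = 6.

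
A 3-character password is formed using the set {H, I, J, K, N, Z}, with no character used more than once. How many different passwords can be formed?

Choose and order 3 of the 6 symbols: the first character has 6 options, the next 5, then 4.
6 × 5 × 4 = 120.

120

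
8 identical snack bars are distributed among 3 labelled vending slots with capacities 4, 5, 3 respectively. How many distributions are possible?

14

Without the upper bounds there are C(10,2) = 45 ways to split 8 among 3 vending slots.
Subtract solutions that violate a single cap (substitute x_i' = x_i − (cap_i+1)): x_1 ≥ 5 gives C(5,2) = 10; x_2 ≥ 6 gives C(4,2) = 6; x_3 ≥ 4 gives C(6,2) = 15. Together 31.
No two caps can be exceeded simultaneously, so the pair terms are all 0.
By inclusion–exclusion the count is 45 − 31 + 0 = 14.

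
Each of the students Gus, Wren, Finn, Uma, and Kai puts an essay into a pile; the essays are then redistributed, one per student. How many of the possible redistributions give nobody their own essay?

44

Let Aᵢ be the assignments in which student i gets their own essay. We want the size of the complement of A₁∪…∪A_5.
By inclusion–exclusion this is Σ_{j=0}^{5} (−1)^j C(5,j)·(5−j)!.
Computing: 120 − 120 + 60 − 20 + 5 − 1 = 44.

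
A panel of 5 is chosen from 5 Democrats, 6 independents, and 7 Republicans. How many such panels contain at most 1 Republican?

Split by how many Republicans are chosen (0 through 1).
Sum: C(7,0)·C(11,5) + C(7,1)·C(11,4) = 462 + 2310 = 2772.

2772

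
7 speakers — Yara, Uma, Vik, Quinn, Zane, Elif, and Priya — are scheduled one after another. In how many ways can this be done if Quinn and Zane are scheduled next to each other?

1440

Treat {Quinn, Zane} as a single unit. There are 6 units to order, and the pair itself can be ordered 2 ways.
That gives 2 × 6! = 2 × 720 = 1440.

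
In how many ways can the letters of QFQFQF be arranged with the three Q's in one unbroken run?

4

Treat the 3 copies of Q as a single block. The multiset to arrange is then {QQQ, F, F, F}, 4 items in all.
That gives (4)!/(3!) = 4 arrangements.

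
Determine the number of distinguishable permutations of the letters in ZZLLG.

30

The 5 letters of ZZLLG have repeats: L appearing twice and Z appearing twice.
The number of distinct arrangements is 5!/(2!·2!) = 120/4 = 30.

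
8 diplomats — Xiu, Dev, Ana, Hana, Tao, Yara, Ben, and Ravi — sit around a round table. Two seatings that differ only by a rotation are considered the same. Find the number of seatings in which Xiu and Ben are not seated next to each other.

Without the restriction there are (7)! = 5040 seatings.
Those with Xiu next to Ben: fuse the pair into one unit and seat 7 units around a circle — 2·(6)! = 1440.
Subtracting, 5040 − 1440 = 3600.

3600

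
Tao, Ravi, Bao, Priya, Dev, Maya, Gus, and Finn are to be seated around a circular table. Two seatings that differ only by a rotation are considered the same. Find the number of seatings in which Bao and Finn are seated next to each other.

Glue Bao and Finn into a block (2 internal orders). Seating 7 units around a circle gives (6)! arrangements.
So 2 × (6)! = 2 × 720 = 1440.

1440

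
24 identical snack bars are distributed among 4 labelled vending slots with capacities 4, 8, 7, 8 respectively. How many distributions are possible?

Ignoring the caps, the number of non-negative solutions to x_1+…+x_4 = 24 is C(27,3) = 2925.
Subtract solutions that violate a single cap (substitute x_i' = x_i − (cap_i+1)): x_1 ≥ 5 gives C(22,3) = 1540; x_2 ≥ 9 gives C(18,3) = 816; x_3 ≥ 8 gives C(19,3) = 969; x_4 ≥ 9 gives C(18,3) = 816. Together 4141.
Add back pairs where two caps are both exceeded: 286 + 364 + 286 + 120 + 84 + 120 = 1260.
Subtract triples: 10 + 4 + 10 + 0 = 24.
By inclusion–exclusion the count is 2925 − 4141 + 1260 − 24 = 20.

20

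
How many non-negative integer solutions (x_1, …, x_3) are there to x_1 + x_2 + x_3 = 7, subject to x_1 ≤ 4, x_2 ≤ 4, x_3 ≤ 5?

Ignoring the caps, the number of non-negative solutions to x_1+…+x_3 = 7 is C(9,2) = 36.
Subtract solutions that violate a single cap (substitute x_i' = x_i − (cap_i+1)): x_1 ≥ 5 gives C(4,2) = 6; x_2 ≥ 5 gives C(4,2) = 6; x_3 ≥ 6 gives C(3,2) = 3. Together 15.
No two caps can be exceeded simultaneously, so the pair terms are all 0.
By inclusion–exclusion the count is 36 − 15 + 0 = 21.

21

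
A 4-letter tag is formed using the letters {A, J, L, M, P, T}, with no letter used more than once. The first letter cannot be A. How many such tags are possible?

The first letter has 6−1 = 5 choices (anything except A).
The remaining 3 letters are filled from the other 5 symbols without repetition: 5 × 4 × 3 = 60.
Total: 5 × 60 = 300.

300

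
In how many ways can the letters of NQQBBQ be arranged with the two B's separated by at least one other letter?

40

Total arrangements of NQQBBQ: 6!/(3!·2!) = 60.
If the two B's are adjacent, glue them into one block, leaving 5 items to arrange: (5)!/(3!) = 20 ways.
Subtracting, 60 − 20 = 40 arrangements keep the B's apart.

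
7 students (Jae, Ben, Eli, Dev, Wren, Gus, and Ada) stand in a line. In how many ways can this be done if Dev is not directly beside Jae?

There are 7! = 5040 arrangements in all. If Dev and Jae are adjacent, merging them into one block gives 2·(6)! = 1440 arrangements.
So 5040 − 1440 = 3600 arrangements keep them apart.

3600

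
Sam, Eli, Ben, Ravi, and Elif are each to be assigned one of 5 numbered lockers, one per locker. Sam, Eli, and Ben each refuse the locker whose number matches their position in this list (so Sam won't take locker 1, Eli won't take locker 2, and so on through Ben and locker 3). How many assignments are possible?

Let Aᵢ (for i ∈ {1, 2, 3}) be the placements that put person i in their forbidden locker. Any j of these fix j positions, leaving (5−j)! ways to fill the rest, and there are C(3,j) ways to pick which j.
By inclusion–exclusion, the number of valid placements is Σ_{j=0}^{3} (−1)^j C(3,j)·(5−j)!.
Computing: 120 − 72 + 18 − 2 = 64.

64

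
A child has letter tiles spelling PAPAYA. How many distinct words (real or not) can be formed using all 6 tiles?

60

PAPAYA has 6 letters with A appearing 3 times and P appearing twice.
Dividing 6! = 720 by 3!·2! = 12 for the repeated letters gives 60.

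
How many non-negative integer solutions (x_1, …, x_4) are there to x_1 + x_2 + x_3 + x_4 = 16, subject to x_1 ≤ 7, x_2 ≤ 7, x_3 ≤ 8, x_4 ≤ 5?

258

Without the upper bounds there are C(19,3) = 969 ways to split 16 among 4 variables.
Subtract solutions that violate a single cap (substitute x_i' = x_i − (cap_i+1)): x_1 ≥ 8 gives C(11,3) = 165; x_2 ≥ 8 gives C(11,3) = 165; x_3 ≥ 9 gives C(10,3) = 120; x_4 ≥ 6 gives C(13,3) = 286. Together 736.
Add back pairs where two caps are both exceeded: 1 + 0 + 10 + 0 + 10 + 4 = 25.
By inclusion–exclusion the count is 969 − 736 + 25 = 258.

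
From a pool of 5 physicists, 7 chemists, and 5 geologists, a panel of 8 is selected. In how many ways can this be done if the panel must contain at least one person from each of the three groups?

Unrestricted: C(17,8) = 24310 ways to pick any 8 of the 17.
Subtract selections that omit an entire group: no physicists → C(12,8) = 495; no chemists → C(10,8) = 45; no geologists → C(12,8) = 495.
Add back selections omitting two groups (i.e. drawn from a single group): C(5,8) + C(7,8) + C(5,8) = 0.
By inclusion–exclusion: 24310 − 1035 + 0 = 23275.

23275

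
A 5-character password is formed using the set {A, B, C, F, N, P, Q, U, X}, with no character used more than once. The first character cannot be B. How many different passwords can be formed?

The first character has 9−1 = 8 choices (anything except B).
The remaining 4 characters are filled from the other 8 symbols without repetition: 8 × 7 × 6 × 5 = 1680.
Total: 8 × 1680 = 13440.

13440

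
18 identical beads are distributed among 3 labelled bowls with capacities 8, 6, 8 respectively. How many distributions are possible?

By stars and bars, unrestricted non-negative solutions to x_1+…+x_3 = 18 number C(18+2,2) = 190.
Subtract solutions that violate a single cap (substitute x_i' = x_i − (cap_i+1)): x_1 ≥ 9 gives C(11,2) = 55; x_2 ≥ 7 gives C(13,2) = 78; x_3 ≥ 9 gives C(11,2) = 55. Together 188.
Add back pairs where two caps are both exceeded: 6 + 1 + 6 = 13.
By inclusion–exclusion the count is 190 − 188 + 13 = 15.

15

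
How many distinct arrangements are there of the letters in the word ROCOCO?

60

The 6 letters of ROCOCO have repeats: C appearing twice and O appearing 3 times.
The number of distinct arrangements is 6!/(3!·2!) = 720/12 = 60.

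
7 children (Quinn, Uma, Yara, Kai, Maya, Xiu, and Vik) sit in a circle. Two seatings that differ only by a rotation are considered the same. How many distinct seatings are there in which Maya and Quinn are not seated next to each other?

Without the restriction there are (6)! = 720 seatings.
Seatings with Maya beside Quinn: treat them as a block with 2 internal orders, giving 2 × (5)! = 240.
Subtracting, 720 − 240 = 480.

480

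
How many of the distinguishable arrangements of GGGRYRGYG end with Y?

Fix Y in the last position and arrange the remaining 8 letters.
Those 8 letters have G appearing 5 times and R appearing twice, giving (8)!/(5!·2!) = 168.

168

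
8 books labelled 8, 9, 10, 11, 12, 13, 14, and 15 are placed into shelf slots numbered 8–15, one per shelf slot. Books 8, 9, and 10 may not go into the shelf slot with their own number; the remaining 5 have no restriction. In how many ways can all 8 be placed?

27240

Let Aᵢ (for i ∈ {8, 9, 10}) be the placements that put book i in its forbidden shelf slot. Any j of these fix j positions, leaving (8−j)! ways to fill the rest, and there are C(3,j) ways to pick which j.
By inclusion–exclusion, the number of valid placements is Σ_{j=0}^{3} (−1)^j C(3,j)·(8−j)!.
Computing: 40320 − 15120 + 2160 − 120 = 27240.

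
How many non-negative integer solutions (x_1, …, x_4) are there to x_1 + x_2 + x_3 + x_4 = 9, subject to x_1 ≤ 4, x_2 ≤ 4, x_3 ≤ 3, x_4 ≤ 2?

30

Without the upper bounds there are C(12,3) = 220 ways to split 9 among 4 variables.
Subtract solutions that violate a single cap (substitute x_i' = x_i − (cap_i+1)): x_1 ≥ 5 gives C(7,3) = 35; x_2 ≥ 5 gives C(7,3) = 35; x_3 ≥ 4 gives C(8,3) = 56; x_4 ≥ 3 gives C(9,3) = 84. Together 210.
Add back pairs where two caps are both exceeded: 0 + 1 + 4 + 1 + 4 + 10 = 20.
By inclusion–exclusion the count is 220 − 210 + 20 = 30.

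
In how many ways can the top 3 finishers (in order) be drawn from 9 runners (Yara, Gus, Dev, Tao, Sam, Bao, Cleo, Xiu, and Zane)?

This is an ordered selection of 3 from 9: P(9,3).
That gives 9 × 8 × 7 = 504.

504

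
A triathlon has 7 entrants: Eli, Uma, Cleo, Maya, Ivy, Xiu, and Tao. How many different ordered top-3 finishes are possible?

210

This is an ordered selection of 3 from 7: P(7,3).
That gives 7 × 6 × 5 = 210.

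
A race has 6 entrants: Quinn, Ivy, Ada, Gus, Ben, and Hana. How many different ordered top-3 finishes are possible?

120

This is an ordered selection of 3 from 6: P(6,3).
That gives 6 × 5 × 4 = 120.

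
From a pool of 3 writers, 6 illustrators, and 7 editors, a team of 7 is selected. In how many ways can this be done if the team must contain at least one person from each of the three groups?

9569

With no constraint there are C(16,7) = 11440 possible selections.
Selections missing a whole group: no writers → C(13,7) = 1716; no illustrators → C(10,7) = 120; no editors → C(9,7) = 36.
Add back selections omitting two groups (i.e. drawn from a single group): C(3,7) + C(6,7) + C(7,7) = 1.
By inclusion–exclusion: 11440 − 1872 + 1 = 9569.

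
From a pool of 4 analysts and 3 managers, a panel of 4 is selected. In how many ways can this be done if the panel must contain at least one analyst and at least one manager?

34

Total 4-person selections from all 7: C(7,4) = 35.
Selections missing a whole group: no analysts → C(3,4) = 0; no managers → C(4,4) = 1.
Both groups omitted at once is impossible, so 35 − 1 = 34.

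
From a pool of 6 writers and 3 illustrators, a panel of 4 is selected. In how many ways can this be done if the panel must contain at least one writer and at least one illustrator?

111

Total 4-person selections from all 9: C(9,4) = 126.
Subtract selections that omit an entire group: no writers → C(3,4) = 0; no illustrators → C(6,4) = 15.
Both groups omitted at once is impossible, so 126 − 15 = 111.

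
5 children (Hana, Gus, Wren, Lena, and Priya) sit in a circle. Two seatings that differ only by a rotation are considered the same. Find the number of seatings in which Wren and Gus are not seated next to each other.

Without the restriction there are (4)! = 24 seatings.
Seatings with Wren beside Gus: treat them as a block with 2 internal orders, giving 2 × (3)! = 12.
Subtracting, 24 − 12 = 12.

12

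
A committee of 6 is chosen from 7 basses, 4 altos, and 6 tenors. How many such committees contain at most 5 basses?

Split by how many basses are chosen (0 through 5).
Sum: C(7,0)·C(10,6) + C(7,1)·C(10,5) + C(7,2)·C(10,4) + C(7,3)·C(10,3) + C(7,4)·C(10,2) + C(7,5)·C(10,1) = 210 + 1764 + 4410 + 4200 + 1575 + 210 = 12369.

12369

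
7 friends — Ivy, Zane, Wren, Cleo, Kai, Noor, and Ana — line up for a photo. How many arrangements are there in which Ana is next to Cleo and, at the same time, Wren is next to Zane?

Treat {Ana,Cleo} as one block (2 orders) and {Wren,Zane} as another (2 orders).
That leaves 5 units to arrange: 2 × 2 × 5! = 4 × 120 = 480.

480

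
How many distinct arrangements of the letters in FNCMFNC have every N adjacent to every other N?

180

Treat the 2 copies of N as a single block. The multiset to arrange is then {NN, C, C, F, F, M}, 6 items in all.
That gives (6)!/(2!·2!) = 180 arrangements.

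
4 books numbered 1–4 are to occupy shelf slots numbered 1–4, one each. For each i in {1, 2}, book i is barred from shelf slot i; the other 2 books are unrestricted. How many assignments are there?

Let Aᵢ (for i ∈ {1, 2}) be the placements that put book i in its forbidden shelf slot. Any j of these fix j positions, leaving (4−j)! ways to fill the rest, and there are C(2,j) ways to pick which j.
By inclusion–exclusion, the number of valid placements is Σ_{j=0}^{2} (−1)^j C(2,j)·(4−j)!.
Computing: 24 − 12 + 2 = 14.

14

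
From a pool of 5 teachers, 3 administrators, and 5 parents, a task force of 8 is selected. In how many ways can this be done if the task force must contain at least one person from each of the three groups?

Total 8-person selections from all 13: C(13,8) = 1287.
Subtract selections that omit an entire group: no teachers → C(8,8) = 1; no administrators → C(10,8) = 45; no parents → C(8,8) = 1.
Add back selections omitting two groups (i.e. drawn from a single group): C(5,8) + C(3,8) + C(5,8) = 0.
By inclusion–exclusion: 1287 − 47 + 0 = 1240.

1240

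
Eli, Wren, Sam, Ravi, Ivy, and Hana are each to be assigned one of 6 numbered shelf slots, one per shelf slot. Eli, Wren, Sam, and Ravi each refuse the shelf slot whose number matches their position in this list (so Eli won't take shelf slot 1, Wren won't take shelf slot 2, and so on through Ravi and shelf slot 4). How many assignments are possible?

362

Let Aᵢ (for 1 ≤ i ≤ 4) be the placements that put person i in their forbidden shelf slot. Any j of these fix j positions, leaving (6−j)! ways to fill the rest, and there are C(4,j) ways to pick which j.
By inclusion–exclusion, the number of valid placements is Σ_{j=0}^{4} (−1)^j C(4,j)·(6−j)!.
Computing: 720 − 480 + 144 − 24 + 2 = 362.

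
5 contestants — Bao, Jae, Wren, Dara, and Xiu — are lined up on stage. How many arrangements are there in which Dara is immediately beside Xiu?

48

Treat {Dara, Xiu} as a single unit. There are 4 units to order, and the pair itself can be ordered 2 ways.
So the count is 2·(4)! = 48.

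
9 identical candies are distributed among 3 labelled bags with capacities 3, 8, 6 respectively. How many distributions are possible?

Ignoring the caps, the number of non-negative solutions to x_1+…+x_3 = 9 is C(11,2) = 55.
Subtract solutions that violate a single cap (substitute x_i' = x_i − (cap_i+1)): x_1 ≥ 4 gives C(7,2) = 21; x_2 ≥ 9 gives C(2,2) = 1; x_3 ≥ 7 gives C(4,2) = 6. Together 28.
No two caps can be exceeded simultaneously, so the pair terms are all 0.
By inclusion–exclusion the count is 55 − 28 + 0 = 27.

27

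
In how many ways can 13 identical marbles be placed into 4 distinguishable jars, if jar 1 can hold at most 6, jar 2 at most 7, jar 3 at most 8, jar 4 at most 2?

133

By stars and bars, unrestricted non-negative solutions to x_1+…+x_4 = 13 number C(13+3,3) = 560.
Subtract solutions that violate a single cap (substitute x_i' = x_i − (cap_i+1)): x_1 ≥ 7 gives C(9,3) = 84; x_2 ≥ 8 gives C(8,3) = 56; x_3 ≥ 9 gives C(7,3) = 35; x_4 ≥ 3 gives C(13,3) = 286. Together 461.
Add back pairs where two caps are both exceeded: 0 + 0 + 20 + 0 + 10 + 4 = 34.
By inclusion–exclusion the count is 560 − 461 + 34 = 133.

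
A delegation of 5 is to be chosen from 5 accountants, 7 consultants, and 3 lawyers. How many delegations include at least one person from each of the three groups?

Unrestricted: C(15,5) = 3003 ways to pick any 5 of the 15.
Selections missing a whole group: no accountants → C(10,5) = 252; no consultants → C(8,5) = 56; no lawyers → C(12,5) = 792.
Add back selections omitting two groups (i.e. drawn from a single group): C(5,5) + C(7,5) + C(3,5) = 22.
By inclusion–exclusion: 3003 − 1100 + 22 = 1925.

1925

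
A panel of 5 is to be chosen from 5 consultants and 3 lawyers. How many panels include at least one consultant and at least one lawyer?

55

Total 5-person selections from all 8: C(8,5) = 56.
Selections missing a whole group: no consultants → C(3,5) = 0; no lawyers → C(5,5) = 1.
Both groups omitted at once is impossible, so 56 − 1 = 55.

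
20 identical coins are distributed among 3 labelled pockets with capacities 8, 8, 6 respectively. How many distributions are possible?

6

Without the upper bounds there are C(22,2) = 231 ways to split 20 among 3 pockets.
Subtract solutions that violate a single cap (substitute x_i' = x_i − (cap_i+1)): x_1 ≥ 9 gives C(13,2) = 78; x_2 ≥ 9 gives C(13,2) = 78; x_3 ≥ 7 gives C(15,2) = 105. Together 261.
Add back pairs where two caps are both exceeded: 6 + 15 + 15 = 36.
By inclusion–exclusion the count is 231 − 261 + 36 = 6.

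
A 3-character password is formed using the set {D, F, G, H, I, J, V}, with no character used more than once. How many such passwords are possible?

This is a permutation of 3 out of 7: P(7,3) = 7!/4!.
7 × 6 × 5 = 210.

210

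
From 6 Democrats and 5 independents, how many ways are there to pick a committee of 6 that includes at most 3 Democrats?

Split by how many Democrats are chosen (0 through 3).
Sum: C(6,0)·C(5,6) + C(6,1)·C(5,5) + C(6,2)·C(5,4) + C(6,3)·C(5,3) = 0 + 6 + 75 + 200 = 281.

281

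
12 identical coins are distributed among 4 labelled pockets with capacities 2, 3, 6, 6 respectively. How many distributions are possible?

Without the upper bounds there are C(15,3) = 455 ways to split 12 among 4 pockets.
Subtract solutions that violate a single cap (substitute x_i' = x_i − (cap_i+1)): x_1 ≥ 3 gives C(12,3) = 220; x_2 ≥ 4 gives C(11,3) = 165; x_3 ≥ 7 gives C(8,3) = 56; x_4 ≥ 7 gives C(8,3) = 56. Together 497.
Add back pairs where two caps are both exceeded: 56 + 10 + 10 + 4 + 4 + 0 = 84.
By inclusion–exclusion the count is 455 − 497 + 84 = 42.

42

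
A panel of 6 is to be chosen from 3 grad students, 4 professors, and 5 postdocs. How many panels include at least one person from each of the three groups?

805

Total 6-person selections from all 12: C(12,6) = 924.
Selections missing a whole group: no grad students → C(9,6) = 84; no professors → C(8,6) = 28; no postdocs → C(7,6) = 7.
Add back selections omitting two groups (i.e. drawn from a single group): C(3,6) + C(4,6) + C(5,6) = 0.
By inclusion–exclusion: 924 − 119 + 0 = 805.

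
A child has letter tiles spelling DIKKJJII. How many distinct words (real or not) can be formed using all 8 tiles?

The 8 letters of DIKKJJII have repeats: I appearing 3 times, J appearing twice, and K appearing twice.
Dividing 8! = 40320 by 3!·2!·2! = 24 for the repeated letters gives 1680.

1680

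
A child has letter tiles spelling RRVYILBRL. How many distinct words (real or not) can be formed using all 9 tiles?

RRVYILBRL has 9 letters with L appearing twice and R appearing 3 times.
The number of distinct arrangements is 9!/(3!·2!) = 362880/12 = 30240.

30240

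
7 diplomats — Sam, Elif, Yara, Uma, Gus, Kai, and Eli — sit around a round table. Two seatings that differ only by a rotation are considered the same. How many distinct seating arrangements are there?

720

Fix one person's seat to break rotational symmetry; the remaining 6 people can be arranged in (6)! = 720 ways.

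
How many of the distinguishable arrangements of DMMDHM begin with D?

20

Fix D in the first position and arrange the remaining 5 letters.
Those 5 letters have M appearing 3 times, giving (5)!/(3!) = 20.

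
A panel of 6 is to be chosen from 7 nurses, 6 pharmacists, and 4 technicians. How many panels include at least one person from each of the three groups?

9996

Unrestricted: C(17,6) = 12376 ways to pick any 6 of the 17.
Subtract selections that omit an entire group: no nurses → C(10,6) = 210; no pharmacists → C(11,6) = 462; no technicians → C(13,6) = 1716.
Add back selections omitting two groups (i.e. drawn from a single group): C(7,6) + C(6,6) + C(4,6) = 8.
By inclusion–exclusion: 12376 − 2388 + 8 = 9996.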